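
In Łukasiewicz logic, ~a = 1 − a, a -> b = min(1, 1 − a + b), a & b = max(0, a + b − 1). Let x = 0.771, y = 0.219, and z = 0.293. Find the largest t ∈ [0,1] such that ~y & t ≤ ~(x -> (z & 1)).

~y = 1 − 0.219 = 0.781
So the left factor is ~y = 0.781.
z & 1 = max(0, 0.293 + 1.000 − 1) = max(0, 0.293) = 0.293
x -> (z & 1) = min(1, 1 − 0.771 + 0.293) = min(1, 0.522) = 0.522
~(x -> (z & 1)) = 1 − 0.522 = 0.478
So the right-hand bound is ~(x -> (z & 1)) = 0.478.
The residuum of the Łukasiewicz t-norm gives the supremum: min(1, 1 − 0.781 + 0.478).
1 − 0.781 + 0.478 = 0.697, so t = min(1, 0.697) = 0.697.
Check: 0.781 & 0.697 = max(0, 0.478) = 0.478 ≤ 0.478.

0.697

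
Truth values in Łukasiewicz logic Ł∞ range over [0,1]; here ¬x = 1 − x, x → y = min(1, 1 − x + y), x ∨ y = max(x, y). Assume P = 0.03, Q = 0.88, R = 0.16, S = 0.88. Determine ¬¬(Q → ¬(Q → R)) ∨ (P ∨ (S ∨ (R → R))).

1.00

Q → R = min(1, 1 − 0.88 + 0.16) = min(1, 0.28) = 0.28
¬(Q → R) = 1 − 0.28 = 0.72
Q → ¬(Q → R) = min(1, 1 − 0.88 + 0.72) = min(1, 0.84) = 0.84
¬(Q → ¬(Q → R)) = 1 − 0.84 = 0.16
¬¬(Q → ¬(Q → R)) = 1 − 0.16 = 0.84
R → R = min(1, 1 − 0.16 + 0.16) = min(1, 1.00) = 1.00
S ∨ (R → R) = max(0.88, 1.00) = 1.00
P ∨ (S ∨ (R → R)) = max(0.03, 1.00) = 1.00
¬¬(Q → ¬(Q → R)) ∨ (P ∨ (S ∨ (R → R))) = max(0.84, 1.00) = 1.00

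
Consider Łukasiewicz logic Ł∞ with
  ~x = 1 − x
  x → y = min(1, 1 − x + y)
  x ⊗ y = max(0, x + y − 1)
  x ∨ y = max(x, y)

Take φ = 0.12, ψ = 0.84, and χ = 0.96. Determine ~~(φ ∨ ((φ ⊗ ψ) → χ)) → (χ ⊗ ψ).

φ ⊗ ψ = max(0, 0.12 + 0.84 − 1) = max(0, -0.04) = 0.00
(φ ⊗ ψ) → χ = min(1, 1 − 0.00 + 0.96) = min(1, 1.96) = 1.00
φ ∨ ((φ ⊗ ψ) → χ) = max(0.12, 1.00) = 1.00
~(φ ∨ ((φ ⊗ ψ) → χ)) = 1 − 1.00 = 0.00
~~(φ ∨ ((φ ⊗ ψ) → χ)) = 1 − 0.00 = 1.00
χ ⊗ ψ = max(0, 0.96 + 0.84 − 1) = max(0, 0.80) = 0.80
~~(φ ∨ ((φ ⊗ ψ) → χ)) → (χ ⊗ ψ) = min(1, 1 − 1.00 + 0.80) = min(1, 0.80) = 0.80

0.80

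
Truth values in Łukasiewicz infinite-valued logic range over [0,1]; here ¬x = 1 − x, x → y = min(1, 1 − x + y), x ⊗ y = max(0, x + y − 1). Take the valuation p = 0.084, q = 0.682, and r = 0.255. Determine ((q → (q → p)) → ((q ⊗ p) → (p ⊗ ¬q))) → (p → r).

1.000

q → p = min(1, 1 − 0.682 + 0.084) = min(1, 0.402) = 0.402
q → (q → p) = min(1, 1 − 0.682 + 0.402) = min(1, 0.720) = 0.720
q ⊗ p = max(0, 0.682 + 0.084 − 1) = max(0, -0.234) = 0.000
¬q = 1 − 0.682 = 0.318
p ⊗ ¬q = max(0, 0.084 + 0.318 − 1) = max(0, -0.598) = 0.000
(q ⊗ p) → (p ⊗ ¬q) = min(1, 1 − 0.000 + 0.000) = min(1, 1.000) = 1.000
(q → (q → p)) → ((q ⊗ p) → (p ⊗ ¬q)) = min(1, 1 − 0.720 + 1.000) = min(1, 1.280) = 1.000
p → r = min(1, 1 − 0.084 + 0.255) = min(1, 1.171) = 1.000
((q → (q → p)) → ((q ⊗ p) → (p ⊗ ¬q))) → (p → r) = min(1, 1 − 1.000 + 1.000) = min(1, 1.000) = 1.000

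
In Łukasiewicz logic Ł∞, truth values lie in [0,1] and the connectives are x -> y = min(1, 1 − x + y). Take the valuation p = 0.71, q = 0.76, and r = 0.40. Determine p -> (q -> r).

q -> r = min(1, 1 − 0.76 + 0.40) = min(1, 0.64) = 0.64
p -> (q -> r) = min(1, 1 − 0.71 + 0.64) = min(1, 0.93) = 0.93

0.93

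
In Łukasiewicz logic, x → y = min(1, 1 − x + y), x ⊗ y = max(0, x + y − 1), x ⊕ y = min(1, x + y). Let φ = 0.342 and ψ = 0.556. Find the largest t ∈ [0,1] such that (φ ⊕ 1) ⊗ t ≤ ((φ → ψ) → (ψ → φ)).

0.786

φ ⊕ 1 = min(1, 0.342 + 1.000) = min(1, 1.342) = 1.000
So the left factor is φ ⊕ 1 = 1.000.
φ → ψ = min(1, 1 − 0.342 + 0.556) = min(1, 1.214) = 1.000
ψ → φ = min(1, 1 − 0.556 + 0.342) = min(1, 0.786) = 0.786
(φ → ψ) → (ψ → φ) = min(1, 1 − 1.000 + 0.786) = min(1, 0.786) = 0.786
So the right-hand bound is (φ → ψ) → (ψ → φ) = 0.786.
The residuum of the Łukasiewicz t-norm gives the supremum: min(1, 1 − 1.000 + 0.786).
1 − 1.000 + 0.786 = 0.786, so t = min(1, 0.786) = 0.786.
Check: 1.000 ⊗ 0.786 = max(0, 0.786) = 0.786 ≤ 0.786.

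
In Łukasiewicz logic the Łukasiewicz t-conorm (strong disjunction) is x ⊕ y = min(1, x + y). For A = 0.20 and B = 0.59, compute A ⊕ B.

A ⊕ B = min(1, 0.20 + 0.59) = min(1, 0.79) = 0.79
For comparison, the Gödel t-conorm max(x, y) would give 0.59.

0.79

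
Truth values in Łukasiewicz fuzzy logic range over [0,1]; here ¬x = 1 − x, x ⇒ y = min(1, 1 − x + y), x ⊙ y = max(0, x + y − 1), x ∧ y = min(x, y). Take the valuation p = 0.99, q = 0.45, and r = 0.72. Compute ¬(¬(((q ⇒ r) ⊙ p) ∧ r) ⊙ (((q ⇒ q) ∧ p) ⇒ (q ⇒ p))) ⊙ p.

q ⇒ r = min(1, 1 − 0.45 + 0.72) = min(1, 1.27) = 1.00
(q ⇒ r) ⊙ p = max(0, 1.00 + 0.99 − 1) = max(0, 0.99) = 0.99
((q ⇒ r) ⊙ p) ∧ r = min(0.99, 0.72) = 0.72
¬(((q ⇒ r) ⊙ p) ∧ r) = 1 − 0.72 = 0.28
q ⇒ q = min(1, 1 − 0.45 + 0.45) = min(1, 1.00) = 1.00
(q ⇒ q) ∧ p = min(1.00, 0.99) = 0.99
q ⇒ p = min(1, 1 − 0.45 + 0.99) = min(1, 1.54) = 1.00
((q ⇒ q) ∧ p) ⇒ (q ⇒ p) = min(1, 1 − 0.99 + 1.00) = min(1, 1.01) = 1.00
¬(((q ⇒ r) ⊙ p) ∧ r) ⊙ (((q ⇒ q) ∧ p) ⇒ (q ⇒ p)) = max(0, 0.28 + 1.00 − 1) = max(0, 0.28) = 0.28
¬(¬(((q ⇒ r) ⊙ p) ∧ r) ⊙ (((q ⇒ q) ∧ p) ⇒ (q ⇒ p))) = 1 − 0.28 = 0.72
¬(¬(((q ⇒ r) ⊙ p) ∧ r) ⊙ (((q ⇒ q) ∧ p) ⇒ (q ⇒ p))) ⊙ p = max(0, 0.72 + 0.99 − 1) = max(0, 0.71) = 0.71

0.71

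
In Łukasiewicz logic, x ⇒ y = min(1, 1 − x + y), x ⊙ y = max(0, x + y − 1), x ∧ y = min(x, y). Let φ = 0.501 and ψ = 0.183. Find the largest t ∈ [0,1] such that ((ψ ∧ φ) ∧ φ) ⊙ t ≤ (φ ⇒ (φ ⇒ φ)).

1.000

ψ ∧ φ = min(0.183, 0.501) = 0.183
(ψ ∧ φ) ∧ φ = min(0.183, 0.501) = 0.183
So the left factor is (ψ ∧ φ) ∧ φ = 0.183.
φ ⇒ φ = min(1, 1 − 0.501 + 0.501) = min(1, 1.000) = 1.000
φ ⇒ (φ ⇒ φ) = min(1, 1 − 0.501 + 1.000) = min(1, 1.499) = 1.000
So the right-hand bound is φ ⇒ (φ ⇒ φ) = 1.000.
The residuum of the Łukasiewicz t-norm gives the supremum: min(1, 1 − 0.183 + 1.000).
1 − 0.183 + 1.000 = 1.817, so t = min(1, 1.817) = 1.000.
Check: 0.183 ⊙ 1.000 = max(0, 0.183) = 0.183 ≤ 1.000.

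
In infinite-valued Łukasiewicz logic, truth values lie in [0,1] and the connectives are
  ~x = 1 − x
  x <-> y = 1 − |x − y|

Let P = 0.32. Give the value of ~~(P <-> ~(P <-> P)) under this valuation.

0.68

P <-> P = 1 − |0.32 − 0.32| = 1 − 0.00 = 1.00
~(P <-> P) = 1 − 1.00 = 0.00
P <-> ~(P <-> P) = 1 − |0.32 − 0.00| = 1 − 0.32 = 0.68
~(P <-> ~(P <-> P)) = 1 − 0.68 = 0.32
~~(P <-> ~(P <-> P)) = 1 − 0.32 = 0.68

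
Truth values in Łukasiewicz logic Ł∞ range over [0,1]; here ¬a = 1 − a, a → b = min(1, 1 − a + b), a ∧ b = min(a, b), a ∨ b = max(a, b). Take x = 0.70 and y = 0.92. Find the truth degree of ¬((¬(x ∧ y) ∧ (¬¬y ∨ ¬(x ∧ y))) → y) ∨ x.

0.70

x ∧ y = min(0.70, 0.92) = 0.70
¬(x ∧ y) = 1 − 0.70 = 0.30
¬y = 1 − 0.92 = 0.08
¬¬y = 1 − 0.08 = 0.92
¬¬y ∨ ¬(x ∧ y) = max(0.92, 0.30) = 0.92
¬(x ∧ y) ∧ (¬¬y ∨ ¬(x ∧ y)) = min(0.30, 0.92) = 0.30
(¬(x ∧ y) ∧ (¬¬y ∨ ¬(x ∧ y))) → y = min(1, 1 − 0.30 + 0.92) = min(1, 1.62) = 1.00
¬((¬(x ∧ y) ∧ (¬¬y ∨ ¬(x ∧ y))) → y) = 1 − 1.00 = 0.00
¬((¬(x ∧ y) ∧ (¬¬y ∨ ¬(x ∧ y))) → y) ∨ x = max(0.00, 0.70) = 0.70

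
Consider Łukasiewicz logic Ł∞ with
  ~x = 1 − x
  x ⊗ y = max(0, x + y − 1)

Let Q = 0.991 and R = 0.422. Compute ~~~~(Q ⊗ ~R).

~R = 1 − 0.422 = 0.578
Q ⊗ ~R = max(0, 0.991 + 0.578 − 1) = max(0, 0.569) = 0.569
~(Q ⊗ ~R) = 1 − 0.569 = 0.431
~~(Q ⊗ ~R) = 1 − 0.431 = 0.569
~~~(Q ⊗ ~R) = 1 − 0.569 = 0.431
~~~~(Q ⊗ ~R) = 1 − 0.431 = 0.569

0.569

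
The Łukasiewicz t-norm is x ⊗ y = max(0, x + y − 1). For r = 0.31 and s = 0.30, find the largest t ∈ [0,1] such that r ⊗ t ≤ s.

The residuum of the Łukasiewicz t-norm gives the supremum: min(1, 1 − 0.31 + 0.30).
1 − 0.31 + 0.30 = 0.99, so t = min(1, 0.99) = 0.99.
Check: 0.31 ⊗ 0.99 = max(0, 0.30) = 0.30 ≤ 0.30.

0.99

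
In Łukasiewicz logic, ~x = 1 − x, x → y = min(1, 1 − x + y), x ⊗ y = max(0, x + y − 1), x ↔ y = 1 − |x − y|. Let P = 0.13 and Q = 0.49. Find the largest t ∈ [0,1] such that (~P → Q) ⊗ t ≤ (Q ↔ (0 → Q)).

~P = 1 − 0.13 = 0.87
~P → Q = min(1, 1 − 0.87 + 0.49) = min(1, 0.62) = 0.62
So the left factor is ~P → Q = 0.62.
0 → Q = min(1, 1 − 0.00 + 0.49) = min(1, 1.49) = 1.00
Q ↔ (0 → Q) = 1 − |0.49 − 1.00| = 1 − 0.51 = 0.49
So the right-hand bound is Q ↔ (0 → Q) = 0.49.
The residuum of the Łukasiewicz t-norm gives the supremum: min(1, 1 − 0.62 + 0.49).
1 − 0.62 + 0.49 = 0.87, so t = min(1, 0.87) = 0.87.
Check: 0.62 ⊗ 0.87 = max(0, 0.49) = 0.49 ≤ 0.49.

0.87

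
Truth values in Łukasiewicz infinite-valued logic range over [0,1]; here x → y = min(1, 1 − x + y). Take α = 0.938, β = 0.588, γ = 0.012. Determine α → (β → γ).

β → γ = min(1, 1 − 0.588 + 0.012) = min(1, 0.424) = 0.424
α → (β → γ) = min(1, 1 − 0.938 + 0.424) = min(1, 0.486) = 0.486

0.486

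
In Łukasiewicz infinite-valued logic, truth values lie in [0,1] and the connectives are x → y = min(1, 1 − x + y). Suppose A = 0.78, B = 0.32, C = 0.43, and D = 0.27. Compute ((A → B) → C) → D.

A → B = min(1, 1 − 0.78 + 0.32) = min(1, 0.54) = 0.54
(A → B) → C = min(1, 1 − 0.54 + 0.43) = min(1, 0.89) = 0.89
((A → B) → C) → D = min(1, 1 − 0.89 + 0.27) = min(1, 0.38) = 0.38

0.38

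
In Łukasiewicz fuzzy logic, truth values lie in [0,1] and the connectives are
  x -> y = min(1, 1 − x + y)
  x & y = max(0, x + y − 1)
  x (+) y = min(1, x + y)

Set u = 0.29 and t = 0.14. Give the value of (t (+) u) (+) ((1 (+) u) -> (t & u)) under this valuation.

0.43

t (+) u = min(1, 0.14 + 0.29) = min(1, 0.43) = 0.43
1 (+) u = min(1, 1.00 + 0.29) = min(1, 1.29) = 1.00
t & u = max(0, 0.14 + 0.29 − 1) = max(0, -0.57) = 0.00
(1 (+) u) -> (t & u) = min(1, 1 − 1.00 + 0.00) = min(1, 0.00) = 0.00
(t (+) u) (+) ((1 (+) u) -> (t & u)) = min(1, 0.43 + 0.00) = min(1, 0.43) = 0.43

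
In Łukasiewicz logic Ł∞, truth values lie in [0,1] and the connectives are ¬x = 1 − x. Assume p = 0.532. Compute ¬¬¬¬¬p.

0.468

¬p = 1 − 0.532 = 0.468
¬¬p = 1 − 0.468 = 0.532
¬¬¬p = 1 − 0.532 = 0.468
¬¬¬¬p = 1 − 0.468 = 0.532
¬¬¬¬¬p = 1 − 0.532 = 0.468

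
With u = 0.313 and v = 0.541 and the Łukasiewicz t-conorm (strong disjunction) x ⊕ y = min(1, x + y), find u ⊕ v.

0.854

u ⊕ v = min(1, 0.313 + 0.541) = min(1, 0.854) = 0.854
For comparison, the Gödel t-conorm max(x, y) would give 0.541.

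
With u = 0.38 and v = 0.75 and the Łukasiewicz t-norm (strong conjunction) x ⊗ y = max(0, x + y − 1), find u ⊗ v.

0.13

u ⊗ v = max(0, 0.38 + 0.75 − 1) = max(0, 0.13) = 0.13
For comparison, the Gödel (minimum) t-norm min(x, y) would give 0.38.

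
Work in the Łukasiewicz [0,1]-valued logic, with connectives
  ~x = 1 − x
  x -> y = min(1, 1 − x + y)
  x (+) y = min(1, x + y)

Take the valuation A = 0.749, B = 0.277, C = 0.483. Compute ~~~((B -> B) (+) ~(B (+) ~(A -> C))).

0.000

B -> B = min(1, 1 − 0.277 + 0.277) = min(1, 1.000) = 1.000
A -> C = min(1, 1 − 0.749 + 0.483) = min(1, 0.734) = 0.734
~(A -> C) = 1 − 0.734 = 0.266
B (+) ~(A -> C) = min(1, 0.277 + 0.266) = min(1, 0.543) = 0.543
~(B (+) ~(A -> C)) = 1 − 0.543 = 0.457
(B -> B) (+) ~(B (+) ~(A -> C)) = min(1, 1.000 + 0.457) = min(1, 1.457) = 1.000
~((B -> B) (+) ~(B (+) ~(A -> C))) = 1 − 1.000 = 0.000
~~((B -> B) (+) ~(B (+) ~(A -> C))) = 1 − 0.000 = 1.000
~~~((B -> B) (+) ~(B (+) ~(A -> C))) = 1 − 1.000 = 0.000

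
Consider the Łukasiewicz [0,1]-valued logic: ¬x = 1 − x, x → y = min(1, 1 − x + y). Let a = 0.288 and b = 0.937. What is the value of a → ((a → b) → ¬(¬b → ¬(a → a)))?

0.775

a → b = min(1, 1 − 0.288 + 0.937) = min(1, 1.649) = 1.000
¬b = 1 − 0.937 = 0.063
a → a = min(1, 1 − 0.288 + 0.288) = min(1, 1.000) = 1.000
¬(a → a) = 1 − 1.000 = 0.000
¬b → ¬(a → a) = min(1, 1 − 0.063 + 0.000) = min(1, 0.937) = 0.937
¬(¬b → ¬(a → a)) = 1 − 0.937 = 0.063
(a → b) → ¬(¬b → ¬(a → a)) = min(1, 1 − 1.000 + 0.063) = min(1, 0.063) = 0.063
a → ((a → b) → ¬(¬b → ¬(a → a))) = min(1, 1 − 0.288 + 0.063) = min(1, 0.775) = 0.775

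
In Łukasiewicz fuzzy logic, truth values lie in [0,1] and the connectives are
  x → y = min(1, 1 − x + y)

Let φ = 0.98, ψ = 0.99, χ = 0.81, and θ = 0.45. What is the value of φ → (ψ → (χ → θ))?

0.67

χ → θ = min(1, 1 − 0.81 + 0.45) = min(1, 0.64) = 0.64
ψ → (χ → θ) = min(1, 1 − 0.99 + 0.64) = min(1, 0.65) = 0.65
φ → (ψ → (χ → θ)) = min(1, 1 − 0.98 + 0.65) = min(1, 0.67) = 0.67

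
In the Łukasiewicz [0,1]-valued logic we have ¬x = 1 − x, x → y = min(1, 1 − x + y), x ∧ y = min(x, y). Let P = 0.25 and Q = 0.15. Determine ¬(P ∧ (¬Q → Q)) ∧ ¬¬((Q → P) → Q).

0.15

¬Q = 1 − 0.15 = 0.85
¬Q → Q = min(1, 1 − 0.85 + 0.15) = min(1, 0.30) = 0.30
P ∧ (¬Q → Q) = min(0.25, 0.30) = 0.25
¬(P ∧ (¬Q → Q)) = 1 − 0.25 = 0.75
Q → P = min(1, 1 − 0.15 + 0.25) = min(1, 1.10) = 1.00
(Q → P) → Q = min(1, 1 − 1.00 + 0.15) = min(1, 0.15) = 0.15
¬((Q → P) → Q) = 1 − 0.15 = 0.85
¬¬((Q → P) → Q) = 1 − 0.85 = 0.15
¬(P ∧ (¬Q → Q)) ∧ ¬¬((Q → P) → Q) = min(0.75, 0.15) = 0.15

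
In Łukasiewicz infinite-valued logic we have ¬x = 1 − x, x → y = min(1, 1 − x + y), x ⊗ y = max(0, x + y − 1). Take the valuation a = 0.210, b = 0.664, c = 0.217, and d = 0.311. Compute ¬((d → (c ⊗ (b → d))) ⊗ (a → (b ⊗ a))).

0.521

b → d = min(1, 1 − 0.664 + 0.311) = min(1, 0.647) = 0.647
c ⊗ (b → d) = max(0, 0.217 + 0.647 − 1) = max(0, -0.136) = 0.000
d → (c ⊗ (b → d)) = min(1, 1 − 0.311 + 0.000) = min(1, 0.689) = 0.689
b ⊗ a = max(0, 0.664 + 0.210 − 1) = max(0, -0.126) = 0.000
a → (b ⊗ a) = min(1, 1 − 0.210 + 0.000) = min(1, 0.790) = 0.790
(d → (c ⊗ (b → d))) ⊗ (a → (b ⊗ a)) = max(0, 0.689 + 0.790 − 1) = max(0, 0.479) = 0.479
¬((d → (c ⊗ (b → d))) ⊗ (a → (b ⊗ a))) = 1 − 0.479 = 0.521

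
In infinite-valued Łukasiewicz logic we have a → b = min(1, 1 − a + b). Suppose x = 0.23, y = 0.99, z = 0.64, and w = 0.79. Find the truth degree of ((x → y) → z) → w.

x → y = min(1, 1 − 0.23 + 0.99) = min(1, 1.76) = 1.00
(x → y) → z = min(1, 1 − 1.00 + 0.64) = min(1, 0.64) = 0.64
((x → y) → z) → w = min(1, 1 − 0.64 + 0.79) = min(1, 1.15) = 1.00

1.00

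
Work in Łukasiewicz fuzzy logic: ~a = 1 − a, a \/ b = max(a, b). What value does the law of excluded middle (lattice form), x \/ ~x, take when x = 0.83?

0.83

~x = 1 − 0.83 = 0.17
x \/ ~x = max(0.83, 0.17) = 0.83
(The value 0.83 < 1 shows this instance is not satisfied; not a Ł∞-tautology — its value is max(a, 1−a).)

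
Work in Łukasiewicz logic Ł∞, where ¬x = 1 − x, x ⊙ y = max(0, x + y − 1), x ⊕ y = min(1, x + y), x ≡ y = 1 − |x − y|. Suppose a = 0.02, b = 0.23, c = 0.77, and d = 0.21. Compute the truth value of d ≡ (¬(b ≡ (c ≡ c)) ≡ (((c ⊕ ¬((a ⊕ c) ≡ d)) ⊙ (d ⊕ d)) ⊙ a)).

c ≡ c = 1 − |0.77 − 0.77| = 1 − 0.00 = 1.00
b ≡ (c ≡ c) = 1 − |0.23 − 1.00| = 1 − 0.77 = 0.23
¬(b ≡ (c ≡ c)) = 1 − 0.23 = 0.77
a ⊕ c = min(1, 0.02 + 0.77) = min(1, 0.79) = 0.79
(a ⊕ c) ≡ d = 1 − |0.79 − 0.21| = 1 − 0.58 = 0.42
¬((a ⊕ c) ≡ d) = 1 − 0.42 = 0.58
c ⊕ ¬((a ⊕ c) ≡ d) = min(1, 0.77 + 0.58) = min(1, 1.35) = 1.00
d ⊕ d = min(1, 0.21 + 0.21) = min(1, 0.42) = 0.42
(c ⊕ ¬((a ⊕ c) ≡ d)) ⊙ (d ⊕ d) = max(0, 1.00 + 0.42 − 1) = max(0, 0.42) = 0.42
((c ⊕ ¬((a ⊕ c) ≡ d)) ⊙ (d ⊕ d)) ⊙ a = max(0, 0.42 + 0.02 − 1) = max(0, -0.56) = 0.00
¬(b ≡ (c ≡ c)) ≡ (((c ⊕ ¬((a ⊕ c) ≡ d)) ⊙ (d ⊕ d)) ⊙ a) = 1 − |0.77 − 0.00| = 1 − 0.77 = 0.23
d ≡ (¬(b ≡ (c ≡ c)) ≡ (((c ⊕ ¬((a ⊕ c) ≡ d)) ⊙ (d ⊕ d)) ⊙ a)) = 1 − |0.21 − 0.23| = 1 − 0.02 = 0.98

0.98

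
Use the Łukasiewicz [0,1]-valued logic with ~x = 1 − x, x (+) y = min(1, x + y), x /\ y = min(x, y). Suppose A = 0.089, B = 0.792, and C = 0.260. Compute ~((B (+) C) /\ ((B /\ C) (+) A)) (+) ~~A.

B (+) C = min(1, 0.792 + 0.260) = min(1, 1.052) = 1.000
B /\ C = min(0.792, 0.260) = 0.260
(B /\ C) (+) A = min(1, 0.260 + 0.089) = min(1, 0.349) = 0.349
(B (+) C) /\ ((B /\ C) (+) A) = min(1.000, 0.349) = 0.349
~((B (+) C) /\ ((B /\ C) (+) A)) = 1 − 0.349 = 0.651
~A = 1 − 0.089 = 0.911
~~A = 1 − 0.911 = 0.089
~((B (+) C) /\ ((B /\ C) (+) A)) (+) ~~A = min(1, 0.651 + 0.089) = min(1, 0.740) = 0.740

0.740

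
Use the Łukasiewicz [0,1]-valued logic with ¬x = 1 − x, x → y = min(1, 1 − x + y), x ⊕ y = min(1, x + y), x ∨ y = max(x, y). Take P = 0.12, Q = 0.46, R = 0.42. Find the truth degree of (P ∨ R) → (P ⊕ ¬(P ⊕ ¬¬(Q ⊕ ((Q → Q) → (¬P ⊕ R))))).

0.70

P ∨ R = max(0.12, 0.42) = 0.42
Q → Q = min(1, 1 − 0.46 + 0.46) = min(1, 1.00) = 1.00
¬P = 1 − 0.12 = 0.88
¬P ⊕ R = min(1, 0.88 + 0.42) = min(1, 1.30) = 1.00
(Q → Q) → (¬P ⊕ R) = min(1, 1 − 1.00 + 1.00) = min(1, 1.00) = 1.00
Q ⊕ ((Q → Q) → (¬P ⊕ R)) = min(1, 0.46 + 1.00) = min(1, 1.46) = 1.00
¬(Q ⊕ ((Q → Q) → (¬P ⊕ R))) = 1 − 1.00 = 0.00
¬¬(Q ⊕ ((Q → Q) → (¬P ⊕ R))) = 1 − 0.00 = 1.00
P ⊕ ¬¬(Q ⊕ ((Q → Q) → (¬P ⊕ R))) = min(1, 0.12 + 1.00) = min(1, 1.12) = 1.00
¬(P ⊕ ¬¬(Q ⊕ ((Q → Q) → (¬P ⊕ R)))) = 1 − 1.00 = 0.00
P ⊕ ¬(P ⊕ ¬¬(Q ⊕ ((Q → Q) → (¬P ⊕ R)))) = min(1, 0.12 + 0.00) = min(1, 0.12) = 0.12
(P ∨ R) → (P ⊕ ¬(P ⊕ ¬¬(Q ⊕ ((Q → Q) → (¬P ⊕ R))))) = min(1, 1 − 0.42 + 0.12) = min(1, 0.70) = 0.70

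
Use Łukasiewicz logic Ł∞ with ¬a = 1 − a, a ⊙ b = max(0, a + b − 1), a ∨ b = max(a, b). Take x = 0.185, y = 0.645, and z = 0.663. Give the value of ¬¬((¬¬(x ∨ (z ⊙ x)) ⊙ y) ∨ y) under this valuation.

z ⊙ x = max(0, 0.663 + 0.185 − 1) = max(0, -0.152) = 0.000
x ∨ (z ⊙ x) = max(0.185, 0.000) = 0.185
¬(x ∨ (z ⊙ x)) = 1 − 0.185 = 0.815
¬¬(x ∨ (z ⊙ x)) = 1 − 0.815 = 0.185
¬¬(x ∨ (z ⊙ x)) ⊙ y = max(0, 0.185 + 0.645 − 1) = max(0, -0.170) = 0.000
(¬¬(x ∨ (z ⊙ x)) ⊙ y) ∨ y = max(0.000, 0.645) = 0.645
¬((¬¬(x ∨ (z ⊙ x)) ⊙ y) ∨ y) = 1 − 0.645 = 0.355
¬¬((¬¬(x ∨ (z ⊙ x)) ⊙ y) ∨ y) = 1 − 0.355 = 0.645

0.645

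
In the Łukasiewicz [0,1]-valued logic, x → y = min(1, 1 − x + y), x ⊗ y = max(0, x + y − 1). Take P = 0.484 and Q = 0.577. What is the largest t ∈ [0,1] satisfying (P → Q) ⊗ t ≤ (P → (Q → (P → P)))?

1.000

P → Q = min(1, 1 − 0.484 + 0.577) = min(1, 1.093) = 1.000
So the left factor is P → Q = 1.000.
P → P = min(1, 1 − 0.484 + 0.484) = min(1, 1.000) = 1.000
Q → (P → P) = min(1, 1 − 0.577 + 1.000) = min(1, 1.423) = 1.000
P → (Q → (P → P)) = min(1, 1 − 0.484 + 1.000) = min(1, 1.516) = 1.000
So the right-hand bound is P → (Q → (P → P)) = 1.000.
The residuum of the Łukasiewicz t-norm gives the supremum: min(1, 1 − 1.000 + 1.000).
1 − 1.000 + 1.000 = 1.000, so t = min(1, 1.000) = 1.000.
Check: 1.000 ⊗ 1.000 = max(0, 1.000) = 1.000 ≤ 1.000.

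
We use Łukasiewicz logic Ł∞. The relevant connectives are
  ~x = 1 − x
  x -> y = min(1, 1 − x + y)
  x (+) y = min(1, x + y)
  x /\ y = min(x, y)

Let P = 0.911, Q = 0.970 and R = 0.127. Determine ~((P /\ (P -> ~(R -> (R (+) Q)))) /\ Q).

R (+) Q = min(1, 0.127 + 0.970) = min(1, 1.097) = 1.000
R -> (R (+) Q) = min(1, 1 − 0.127 + 1.000) = min(1, 1.873) = 1.000
~(R -> (R (+) Q)) = 1 − 1.000 = 0.000
P -> ~(R -> (R (+) Q)) = min(1, 1 − 0.911 + 0.000) = min(1, 0.089) = 0.089
P /\ (P -> ~(R -> (R (+) Q))) = min(0.911, 0.089) = 0.089
(P /\ (P -> ~(R -> (R (+) Q)))) /\ Q = min(0.089, 0.970) = 0.089
~((P /\ (P -> ~(R -> (R (+) Q)))) /\ Q) = 1 − 0.089 = 0.911

0.911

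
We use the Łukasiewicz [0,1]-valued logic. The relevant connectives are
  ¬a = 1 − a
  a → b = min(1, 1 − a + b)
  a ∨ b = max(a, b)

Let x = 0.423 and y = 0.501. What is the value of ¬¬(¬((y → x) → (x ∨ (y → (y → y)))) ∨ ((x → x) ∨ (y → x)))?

y → x = min(1, 1 − 0.501 + 0.423) = min(1, 0.922) = 0.922
y → y = min(1, 1 − 0.501 + 0.501) = min(1, 1.000) = 1.000
y → (y → y) = min(1, 1 − 0.501 + 1.000) = min(1, 1.499) = 1.000
x ∨ (y → (y → y)) = max(0.423, 1.000) = 1.000
(y → x) → (x ∨ (y → (y → y))) = min(1, 1 − 0.922 + 1.000) = min(1, 1.078) = 1.000
¬((y → x) → (x ∨ (y → (y → y)))) = 1 − 1.000 = 0.000
x → x = min(1, 1 − 0.423 + 0.423) = min(1, 1.000) = 1.000
(x → x) ∨ (y → x) = max(1.000, 0.922) = 1.000
¬((y → x) → (x ∨ (y → (y → y)))) ∨ ((x → x) ∨ (y → x)) = max(0.000, 1.000) = 1.000
¬(¬((y → x) → (x ∨ (y → (y → y)))) ∨ ((x → x) ∨ (y → x))) = 1 − 1.000 = 0.000
¬¬(¬((y → x) → (x ∨ (y → (y → y)))) ∨ ((x → x) ∨ (y → x))) = 1 − 0.000 = 1.000

1.000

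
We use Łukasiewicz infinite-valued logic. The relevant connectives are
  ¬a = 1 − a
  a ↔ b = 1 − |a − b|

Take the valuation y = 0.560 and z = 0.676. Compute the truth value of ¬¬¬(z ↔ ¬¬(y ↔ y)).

y ↔ y = 1 − |0.560 − 0.560| = 1 − 0.000 = 1.000
¬(y ↔ y) = 1 − 1.000 = 0.000
¬¬(y ↔ y) = 1 − 0.000 = 1.000
z ↔ ¬¬(y ↔ y) = 1 − |0.676 − 1.000| = 1 − 0.324 = 0.676
¬(z ↔ ¬¬(y ↔ y)) = 1 − 0.676 = 0.324
¬¬(z ↔ ¬¬(y ↔ y)) = 1 − 0.324 = 0.676
¬¬¬(z ↔ ¬¬(y ↔ y)) = 1 − 0.676 = 0.324

0.324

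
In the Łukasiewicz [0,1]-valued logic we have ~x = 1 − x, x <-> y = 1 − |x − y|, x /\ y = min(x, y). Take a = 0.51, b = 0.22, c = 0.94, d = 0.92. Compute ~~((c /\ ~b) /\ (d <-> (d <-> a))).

0.67

~b = 1 − 0.22 = 0.78
c /\ ~b = min(0.94, 0.78) = 0.78
d <-> a = 1 − |0.92 − 0.51| = 1 − 0.41 = 0.59
d <-> (d <-> a) = 1 − |0.92 − 0.59| = 1 − 0.33 = 0.67
(c /\ ~b) /\ (d <-> (d <-> a)) = min(0.78, 0.67) = 0.67
~((c /\ ~b) /\ (d <-> (d <-> a))) = 1 − 0.67 = 0.33
~~((c /\ ~b) /\ (d <-> (d <-> a))) = 1 − 0.33 = 0.67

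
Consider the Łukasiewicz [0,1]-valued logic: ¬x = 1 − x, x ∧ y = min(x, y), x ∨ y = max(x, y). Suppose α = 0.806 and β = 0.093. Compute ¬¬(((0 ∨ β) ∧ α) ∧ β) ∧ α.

0 ∨ β = max(0.000, 0.093) = 0.093
(0 ∨ β) ∧ α = min(0.093, 0.806) = 0.093
((0 ∨ β) ∧ α) ∧ β = min(0.093, 0.093) = 0.093
¬(((0 ∨ β) ∧ α) ∧ β) = 1 − 0.093 = 0.907
¬¬(((0 ∨ β) ∧ α) ∧ β) = 1 − 0.907 = 0.093
¬¬(((0 ∨ β) ∧ α) ∧ β) ∧ α = min(0.093, 0.806) = 0.093

0.093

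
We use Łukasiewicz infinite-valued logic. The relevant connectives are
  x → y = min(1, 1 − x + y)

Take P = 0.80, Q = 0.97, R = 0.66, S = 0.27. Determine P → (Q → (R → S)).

R → S = min(1, 1 − 0.66 + 0.27) = min(1, 0.61) = 0.61
Q → (R → S) = min(1, 1 − 0.97 + 0.61) = min(1, 0.64) = 0.64
P → (Q → (R → S)) = min(1, 1 − 0.80 + 0.64) = min(1, 0.84) = 0.84

0.84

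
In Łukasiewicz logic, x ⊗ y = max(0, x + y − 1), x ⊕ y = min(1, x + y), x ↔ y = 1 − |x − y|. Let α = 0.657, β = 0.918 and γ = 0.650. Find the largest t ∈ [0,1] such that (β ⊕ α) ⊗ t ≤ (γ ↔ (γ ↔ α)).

0.657

β ⊕ α = min(1, 0.918 + 0.657) = min(1, 1.575) = 1.000
So the left factor is β ⊕ α = 1.000.
γ ↔ α = 1 − |0.650 − 0.657| = 1 − 0.007 = 0.993
γ ↔ (γ ↔ α) = 1 − |0.650 − 0.993| = 1 − 0.343 = 0.657
So the right-hand bound is γ ↔ (γ ↔ α) = 0.657.
The residuum of the Łukasiewicz t-norm gives the supremum: min(1, 1 − 1.000 + 0.657).
1 − 1.000 + 0.657 = 0.657, so t = min(1, 0.657) = 0.657.
Check: 1.000 ⊗ 0.657 = max(0, 0.657) = 0.657 ≤ 0.657.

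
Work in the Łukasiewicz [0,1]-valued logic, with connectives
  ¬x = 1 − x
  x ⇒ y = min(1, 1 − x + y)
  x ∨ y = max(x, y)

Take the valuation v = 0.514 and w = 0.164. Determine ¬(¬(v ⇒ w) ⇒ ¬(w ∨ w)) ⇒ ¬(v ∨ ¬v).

v ⇒ w = min(1, 1 − 0.514 + 0.164) = min(1, 0.650) = 0.650
¬(v ⇒ w) = 1 − 0.650 = 0.350
w ∨ w = max(0.164, 0.164) = 0.164
¬(w ∨ w) = 1 − 0.164 = 0.836
¬(v ⇒ w) ⇒ ¬(w ∨ w) = min(1, 1 − 0.350 + 0.836) = min(1, 1.486) = 1.000
¬(¬(v ⇒ w) ⇒ ¬(w ∨ w)) = 1 − 1.000 = 0.000
¬v = 1 − 0.514 = 0.486
v ∨ ¬v = max(0.514, 0.486) = 0.514
¬(v ∨ ¬v) = 1 − 0.514 = 0.486
¬(¬(v ⇒ w) ⇒ ¬(w ∨ w)) ⇒ ¬(v ∨ ¬v) = min(1, 1 − 0.000 + 0.486) = min(1, 1.486) = 1.000

1.000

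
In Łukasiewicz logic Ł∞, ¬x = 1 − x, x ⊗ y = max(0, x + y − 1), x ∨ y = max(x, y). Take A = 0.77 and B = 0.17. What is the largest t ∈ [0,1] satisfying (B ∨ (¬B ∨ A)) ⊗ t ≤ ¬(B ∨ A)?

0.40

¬B = 1 − 0.17 = 0.83
¬B ∨ A = max(0.83, 0.77) = 0.83
B ∨ (¬B ∨ A) = max(0.17, 0.83) = 0.83
So the left factor is B ∨ (¬B ∨ A) = 0.83.
B ∨ A = max(0.17, 0.77) = 0.77
¬(B ∨ A) = 1 − 0.77 = 0.23
So the right-hand bound is ¬(B ∨ A) = 0.23.
The residuum of the Łukasiewicz t-norm gives the supremum: min(1, 1 − 0.83 + 0.23).
1 − 0.83 + 0.23 = 0.40, so t = min(1, 0.40) = 0.40.
Check: 0.83 ⊗ 0.40 = max(0, 0.23) = 0.23 ≤ 0.23.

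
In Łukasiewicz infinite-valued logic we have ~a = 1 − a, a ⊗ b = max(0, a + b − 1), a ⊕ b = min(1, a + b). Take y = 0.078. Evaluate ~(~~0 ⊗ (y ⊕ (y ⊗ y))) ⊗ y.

0.078

~0 = 1 − 0.000 = 1.000
~~0 = 1 − 1.000 = 0.000
y ⊗ y = max(0, 0.078 + 0.078 − 1) = max(0, -0.844) = 0.000
y ⊕ (y ⊗ y) = min(1, 0.078 + 0.000) = min(1, 0.078) = 0.078
~~0 ⊗ (y ⊕ (y ⊗ y)) = max(0, 0.000 + 0.078 − 1) = max(0, -0.922) = 0.000
~(~~0 ⊗ (y ⊕ (y ⊗ y))) = 1 − 0.000 = 1.000
~(~~0 ⊗ (y ⊕ (y ⊗ y))) ⊗ y = max(0, 1.000 + 0.078 − 1) = max(0, 0.078) = 0.078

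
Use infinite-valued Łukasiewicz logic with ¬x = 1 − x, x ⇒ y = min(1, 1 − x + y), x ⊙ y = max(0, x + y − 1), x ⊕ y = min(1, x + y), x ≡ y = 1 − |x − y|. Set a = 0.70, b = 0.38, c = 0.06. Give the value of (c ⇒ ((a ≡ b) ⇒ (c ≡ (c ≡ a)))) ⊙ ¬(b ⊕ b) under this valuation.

0.24

a ≡ b = 1 − |0.70 − 0.38| = 1 − 0.32 = 0.68
c ≡ a = 1 − |0.06 − 0.70| = 1 − 0.64 = 0.36
c ≡ (c ≡ a) = 1 − |0.06 − 0.36| = 1 − 0.30 = 0.70
(a ≡ b) ⇒ (c ≡ (c ≡ a)) = min(1, 1 − 0.68 + 0.70) = min(1, 1.02) = 1.00
c ⇒ ((a ≡ b) ⇒ (c ≡ (c ≡ a))) = min(1, 1 − 0.06 + 1.00) = min(1, 1.94) = 1.00
b ⊕ b = min(1, 0.38 + 0.38) = min(1, 0.76) = 0.76
¬(b ⊕ b) = 1 − 0.76 = 0.24
(c ⇒ ((a ≡ b) ⇒ (c ≡ (c ≡ a)))) ⊙ ¬(b ⊕ b) = max(0, 1.00 + 0.24 − 1) = max(0, 0.24) = 0.24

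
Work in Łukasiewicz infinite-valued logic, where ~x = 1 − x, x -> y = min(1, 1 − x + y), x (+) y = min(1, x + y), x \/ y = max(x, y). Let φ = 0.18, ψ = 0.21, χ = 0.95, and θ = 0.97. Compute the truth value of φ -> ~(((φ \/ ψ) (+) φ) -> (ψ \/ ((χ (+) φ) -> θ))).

φ \/ ψ = max(0.18, 0.21) = 0.21
(φ \/ ψ) (+) φ = min(1, 0.21 + 0.18) = min(1, 0.39) = 0.39
χ (+) φ = min(1, 0.95 + 0.18) = min(1, 1.13) = 1.00
(χ (+) φ) -> θ = min(1, 1 − 1.00 + 0.97) = min(1, 0.97) = 0.97
ψ \/ ((χ (+) φ) -> θ) = max(0.21, 0.97) = 0.97
((φ \/ ψ) (+) φ) -> (ψ \/ ((χ (+) φ) -> θ)) = min(1, 1 − 0.39 + 0.97) = min(1, 1.58) = 1.00
~(((φ \/ ψ) (+) φ) -> (ψ \/ ((χ (+) φ) -> θ))) = 1 − 1.00 = 0.00
φ -> ~(((φ \/ ψ) (+) φ) -> (ψ \/ ((χ (+) φ) -> θ))) = min(1, 1 − 0.18 + 0.00) = min(1, 0.82) = 0.82

0.82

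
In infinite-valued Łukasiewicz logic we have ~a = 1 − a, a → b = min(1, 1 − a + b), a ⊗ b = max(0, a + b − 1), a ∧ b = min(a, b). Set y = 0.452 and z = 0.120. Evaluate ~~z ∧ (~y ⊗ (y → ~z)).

~z = 1 − 0.120 = 0.880
~~z = 1 − 0.880 = 0.120
~y = 1 − 0.452 = 0.548
y → ~z = min(1, 1 − 0.452 + 0.880) = min(1, 1.428) = 1.000
~y ⊗ (y → ~z) = max(0, 0.548 + 1.000 − 1) = max(0, 0.548) = 0.548
~~z ∧ (~y ⊗ (y → ~z)) = min(0.120, 0.548) = 0.120

0.120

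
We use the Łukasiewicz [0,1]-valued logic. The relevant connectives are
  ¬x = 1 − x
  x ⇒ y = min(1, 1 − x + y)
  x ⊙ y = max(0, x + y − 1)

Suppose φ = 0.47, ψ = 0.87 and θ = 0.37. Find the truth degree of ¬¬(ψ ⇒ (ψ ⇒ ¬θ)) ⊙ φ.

0.36

¬θ = 1 − 0.37 = 0.63
ψ ⇒ ¬θ = min(1, 1 − 0.87 + 0.63) = min(1, 0.76) = 0.76
ψ ⇒ (ψ ⇒ ¬θ) = min(1, 1 − 0.87 + 0.76) = min(1, 0.89) = 0.89
¬(ψ ⇒ (ψ ⇒ ¬θ)) = 1 − 0.89 = 0.11
¬¬(ψ ⇒ (ψ ⇒ ¬θ)) = 1 − 0.11 = 0.89
¬¬(ψ ⇒ (ψ ⇒ ¬θ)) ⊙ φ = max(0, 0.89 + 0.47 − 1) = max(0, 0.36) = 0.36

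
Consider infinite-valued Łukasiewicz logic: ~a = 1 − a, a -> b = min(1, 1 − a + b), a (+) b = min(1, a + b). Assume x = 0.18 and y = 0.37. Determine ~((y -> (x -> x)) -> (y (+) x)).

x -> x = min(1, 1 − 0.18 + 0.18) = min(1, 1.00) = 1.00
y -> (x -> x) = min(1, 1 − 0.37 + 1.00) = min(1, 1.63) = 1.00
y (+) x = min(1, 0.37 + 0.18) = min(1, 0.55) = 0.55
(y -> (x -> x)) -> (y (+) x) = min(1, 1 − 1.00 + 0.55) = min(1, 0.55) = 0.55
~((y -> (x -> x)) -> (y (+) x)) = 1 − 0.55 = 0.45

0.45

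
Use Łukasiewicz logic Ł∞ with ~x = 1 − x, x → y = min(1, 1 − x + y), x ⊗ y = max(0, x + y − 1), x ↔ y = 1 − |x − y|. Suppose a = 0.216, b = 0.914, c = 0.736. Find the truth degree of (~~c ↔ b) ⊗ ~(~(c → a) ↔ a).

~c = 1 − 0.736 = 0.264
~~c = 1 − 0.264 = 0.736
~~c ↔ b = 1 − |0.736 − 0.914| = 1 − 0.178 = 0.822
c → a = min(1, 1 − 0.736 + 0.216) = min(1, 0.480) = 0.480
~(c → a) = 1 − 0.480 = 0.520
~(c → a) ↔ a = 1 − |0.520 − 0.216| = 1 − 0.304 = 0.696
~(~(c → a) ↔ a) = 1 − 0.696 = 0.304
(~~c ↔ b) ⊗ ~(~(c → a) ↔ a) = max(0, 0.822 + 0.304 − 1) = max(0, 0.126) = 0.126

0.126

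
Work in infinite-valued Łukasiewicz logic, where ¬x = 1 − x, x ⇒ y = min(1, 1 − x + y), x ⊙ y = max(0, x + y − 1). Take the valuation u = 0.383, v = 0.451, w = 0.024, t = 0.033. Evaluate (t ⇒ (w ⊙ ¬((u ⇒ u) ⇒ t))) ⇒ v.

0.484

u ⇒ u = min(1, 1 − 0.383 + 0.383) = min(1, 1.000) = 1.000
(u ⇒ u) ⇒ t = min(1, 1 − 1.000 + 0.033) = min(1, 0.033) = 0.033
¬((u ⇒ u) ⇒ t) = 1 − 0.033 = 0.967
w ⊙ ¬((u ⇒ u) ⇒ t) = max(0, 0.024 + 0.967 − 1) = max(0, -0.009) = 0.000
t ⇒ (w ⊙ ¬((u ⇒ u) ⇒ t)) = min(1, 1 − 0.033 + 0.000) = min(1, 0.967) = 0.967
(t ⇒ (w ⊙ ¬((u ⇒ u) ⇒ t))) ⇒ v = min(1, 1 − 0.967 + 0.451) = min(1, 0.484) = 0.484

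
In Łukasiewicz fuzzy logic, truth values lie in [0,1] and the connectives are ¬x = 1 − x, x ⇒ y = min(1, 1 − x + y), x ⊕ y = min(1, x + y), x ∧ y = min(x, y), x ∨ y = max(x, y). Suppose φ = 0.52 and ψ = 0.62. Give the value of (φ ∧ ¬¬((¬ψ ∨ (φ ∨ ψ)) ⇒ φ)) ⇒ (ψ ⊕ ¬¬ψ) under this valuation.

1.00

¬ψ = 1 − 0.62 = 0.38
φ ∨ ψ = max(0.52, 0.62) = 0.62
¬ψ ∨ (φ ∨ ψ) = max(0.38, 0.62) = 0.62
(¬ψ ∨ (φ ∨ ψ)) ⇒ φ = min(1, 1 − 0.62 + 0.52) = min(1, 0.90) = 0.90
¬((¬ψ ∨ (φ ∨ ψ)) ⇒ φ) = 1 − 0.90 = 0.10
¬¬((¬ψ ∨ (φ ∨ ψ)) ⇒ φ) = 1 − 0.10 = 0.90
φ ∧ ¬¬((¬ψ ∨ (φ ∨ ψ)) ⇒ φ) = min(0.52, 0.90) = 0.52
¬¬ψ = 1 − 0.38 = 0.62
ψ ⊕ ¬¬ψ = min(1, 0.62 + 0.62) = min(1, 1.24) = 1.00
(φ ∧ ¬¬((¬ψ ∨ (φ ∨ ψ)) ⇒ φ)) ⇒ (ψ ⊕ ¬¬ψ) = min(1, 1 − 0.52 + 1.00) = min(1, 1.48) = 1.00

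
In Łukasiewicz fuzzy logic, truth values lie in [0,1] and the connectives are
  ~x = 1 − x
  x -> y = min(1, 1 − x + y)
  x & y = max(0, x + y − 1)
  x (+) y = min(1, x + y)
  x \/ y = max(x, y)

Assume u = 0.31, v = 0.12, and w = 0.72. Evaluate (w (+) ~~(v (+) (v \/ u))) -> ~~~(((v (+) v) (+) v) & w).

v \/ u = max(0.12, 0.31) = 0.31
v (+) (v \/ u) = min(1, 0.12 + 0.31) = min(1, 0.43) = 0.43
~(v (+) (v \/ u)) = 1 − 0.43 = 0.57
~~(v (+) (v \/ u)) = 1 − 0.57 = 0.43
w (+) ~~(v (+) (v \/ u)) = min(1, 0.72 + 0.43) = min(1, 1.15) = 1.00
v (+) v = min(1, 0.12 + 0.12) = min(1, 0.24) = 0.24
(v (+) v) (+) v = min(1, 0.24 + 0.12) = min(1, 0.36) = 0.36
((v (+) v) (+) v) & w = max(0, 0.36 + 0.72 − 1) = max(0, 0.08) = 0.08
~(((v (+) v) (+) v) & w) = 1 − 0.08 = 0.92
~~(((v (+) v) (+) v) & w) = 1 − 0.92 = 0.08
~~~(((v (+) v) (+) v) & w) = 1 − 0.08 = 0.92
(w (+) ~~(v (+) (v \/ u))) -> ~~~(((v (+) v) (+) v) & w) = min(1, 1 − 1.00 + 0.92) = min(1, 0.92) = 0.92

0.92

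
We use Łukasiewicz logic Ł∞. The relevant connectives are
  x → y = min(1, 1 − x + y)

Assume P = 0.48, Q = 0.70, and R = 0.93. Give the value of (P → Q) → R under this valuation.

P → Q = min(1, 1 − 0.48 + 0.70) = min(1, 1.22) = 1.00
(P → Q) → R = min(1, 1 − 1.00 + 0.93) = min(1, 0.93) = 0.93

0.93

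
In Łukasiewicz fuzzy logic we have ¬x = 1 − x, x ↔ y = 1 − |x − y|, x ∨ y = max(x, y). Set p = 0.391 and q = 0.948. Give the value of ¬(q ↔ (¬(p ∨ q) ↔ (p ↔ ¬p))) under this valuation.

p ∨ q = max(0.391, 0.948) = 0.948
¬(p ∨ q) = 1 − 0.948 = 0.052
¬p = 1 − 0.391 = 0.609
p ↔ ¬p = 1 − |0.391 − 0.609| = 1 − 0.218 = 0.782
¬(p ∨ q) ↔ (p ↔ ¬p) = 1 − |0.052 − 0.782| = 1 − 0.730 = 0.270
q ↔ (¬(p ∨ q) ↔ (p ↔ ¬p)) = 1 − |0.948 − 0.270| = 1 − 0.678 = 0.322
¬(q ↔ (¬(p ∨ q) ↔ (p ↔ ¬p))) = 1 − 0.322 = 0.678

0.678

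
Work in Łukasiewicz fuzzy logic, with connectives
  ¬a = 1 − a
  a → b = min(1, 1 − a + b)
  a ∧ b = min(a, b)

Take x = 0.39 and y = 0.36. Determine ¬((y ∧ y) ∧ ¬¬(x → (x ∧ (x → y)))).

0.64

y ∧ y = min(0.36, 0.36) = 0.36
x → y = min(1, 1 − 0.39 + 0.36) = min(1, 0.97) = 0.97
x ∧ (x → y) = min(0.39, 0.97) = 0.39
x → (x ∧ (x → y)) = min(1, 1 − 0.39 + 0.39) = min(1, 1.00) = 1.00
¬(x → (x ∧ (x → y))) = 1 − 1.00 = 0.00
¬¬(x → (x ∧ (x → y))) = 1 − 0.00 = 1.00
(y ∧ y) ∧ ¬¬(x → (x ∧ (x → y))) = min(0.36, 1.00) = 0.36
¬((y ∧ y) ∧ ¬¬(x → (x ∧ (x → y)))) = 1 − 0.36 = 0.64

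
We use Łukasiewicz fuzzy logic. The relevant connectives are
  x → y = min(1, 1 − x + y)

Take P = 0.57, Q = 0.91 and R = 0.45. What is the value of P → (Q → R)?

Q → R = min(1, 1 − 0.91 + 0.45) = min(1, 0.54) = 0.54
P → (Q → R) = min(1, 1 − 0.57 + 0.54) = min(1, 0.97) = 0.97

0.97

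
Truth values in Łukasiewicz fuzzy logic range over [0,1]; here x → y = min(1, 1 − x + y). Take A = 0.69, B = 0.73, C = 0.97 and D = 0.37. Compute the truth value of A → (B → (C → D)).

0.98

C → D = min(1, 1 − 0.97 + 0.37) = min(1, 0.40) = 0.40
B → (C → D) = min(1, 1 − 0.73 + 0.40) = min(1, 0.67) = 0.67
A → (B → (C → D)) = min(1, 1 − 0.69 + 0.67) = min(1, 0.98) = 0.98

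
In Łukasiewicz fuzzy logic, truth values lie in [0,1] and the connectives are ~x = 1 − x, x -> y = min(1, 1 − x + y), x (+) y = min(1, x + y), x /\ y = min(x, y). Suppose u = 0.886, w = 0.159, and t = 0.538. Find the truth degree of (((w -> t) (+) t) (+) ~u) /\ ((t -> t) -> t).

w -> t = min(1, 1 − 0.159 + 0.538) = min(1, 1.379) = 1.000
(w -> t) (+) t = min(1, 1.000 + 0.538) = min(1, 1.538) = 1.000
~u = 1 − 0.886 = 0.114
((w -> t) (+) t) (+) ~u = min(1, 1.000 + 0.114) = min(1, 1.114) = 1.000
t -> t = min(1, 1 − 0.538 + 0.538) = min(1, 1.000) = 1.000
(t -> t) -> t = min(1, 1 − 1.000 + 0.538) = min(1, 0.538) = 0.538
(((w -> t) (+) t) (+) ~u) /\ ((t -> t) -> t) = min(1.000, 0.538) = 0.538

0.538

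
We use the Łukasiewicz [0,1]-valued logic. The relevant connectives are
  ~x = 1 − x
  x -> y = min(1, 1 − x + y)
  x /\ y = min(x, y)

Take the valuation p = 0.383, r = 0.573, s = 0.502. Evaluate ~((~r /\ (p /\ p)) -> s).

0.000

~r = 1 − 0.573 = 0.427
p /\ p = min(0.383, 0.383) = 0.383
~r /\ (p /\ p) = min(0.427, 0.383) = 0.383
(~r /\ (p /\ p)) -> s = min(1, 1 − 0.383 + 0.502) = min(1, 1.119) = 1.000
~((~r /\ (p /\ p)) -> s) = 1 − 1.000 = 0.000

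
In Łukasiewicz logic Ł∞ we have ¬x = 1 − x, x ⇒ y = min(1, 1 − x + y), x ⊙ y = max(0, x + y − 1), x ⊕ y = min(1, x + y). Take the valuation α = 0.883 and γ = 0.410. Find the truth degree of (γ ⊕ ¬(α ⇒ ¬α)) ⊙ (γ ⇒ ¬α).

0.707

¬α = 1 − 0.883 = 0.117
α ⇒ ¬α = min(1, 1 − 0.883 + 0.117) = min(1, 0.234) = 0.234
¬(α ⇒ ¬α) = 1 − 0.234 = 0.766
γ ⊕ ¬(α ⇒ ¬α) = min(1, 0.410 + 0.766) = min(1, 1.176) = 1.000
γ ⇒ ¬α = min(1, 1 − 0.410 + 0.117) = min(1, 0.707) = 0.707
(γ ⊕ ¬(α ⇒ ¬α)) ⊙ (γ ⇒ ¬α) = max(0, 1.000 + 0.707 − 1) = max(0, 0.707) = 0.707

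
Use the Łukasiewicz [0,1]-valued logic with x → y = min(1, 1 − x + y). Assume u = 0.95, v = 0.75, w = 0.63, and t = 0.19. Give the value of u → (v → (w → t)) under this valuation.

0.86

w → t = min(1, 1 − 0.63 + 0.19) = min(1, 0.56) = 0.56
v → (w → t) = min(1, 1 − 0.75 + 0.56) = min(1, 0.81) = 0.81
u → (v → (w → t)) = min(1, 1 − 0.95 + 0.81) = min(1, 0.86) = 0.86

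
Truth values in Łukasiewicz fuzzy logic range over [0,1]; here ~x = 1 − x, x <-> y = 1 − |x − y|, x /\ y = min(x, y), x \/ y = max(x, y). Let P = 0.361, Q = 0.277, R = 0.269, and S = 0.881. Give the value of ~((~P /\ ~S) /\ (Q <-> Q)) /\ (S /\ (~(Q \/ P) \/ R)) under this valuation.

~P = 1 − 0.361 = 0.639
~S = 1 − 0.881 = 0.119
~P /\ ~S = min(0.639, 0.119) = 0.119
Q <-> Q = 1 − |0.277 − 0.277| = 1 − 0.000 = 1.000
(~P /\ ~S) /\ (Q <-> Q) = min(0.119, 1.000) = 0.119
~((~P /\ ~S) /\ (Q <-> Q)) = 1 − 0.119 = 0.881
Q \/ P = max(0.277, 0.361) = 0.361
~(Q \/ P) = 1 − 0.361 = 0.639
~(Q \/ P) \/ R = max(0.639, 0.269) = 0.639
S /\ (~(Q \/ P) \/ R) = min(0.881, 0.639) = 0.639
~((~P /\ ~S) /\ (Q <-> Q)) /\ (S /\ (~(Q \/ P) \/ R)) = min(0.881, 0.639) = 0.639

0.639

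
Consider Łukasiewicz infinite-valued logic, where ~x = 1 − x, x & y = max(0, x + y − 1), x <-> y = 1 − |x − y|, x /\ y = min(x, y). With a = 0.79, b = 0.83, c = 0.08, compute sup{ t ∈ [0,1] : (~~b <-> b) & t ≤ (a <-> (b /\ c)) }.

~b = 1 − 0.83 = 0.17
~~b = 1 − 0.17 = 0.83
~~b <-> b = 1 − |0.83 − 0.83| = 1 − 0.00 = 1.00
So the left factor is ~~b <-> b = 1.00.
b /\ c = min(0.83, 0.08) = 0.08
a <-> (b /\ c) = 1 − |0.79 − 0.08| = 1 − 0.71 = 0.29
So the right-hand bound is a <-> (b /\ c) = 0.29.
The residuum of the Łukasiewicz t-norm gives the supremum: min(1, 1 − 1.00 + 0.29).
1 − 1.00 + 0.29 = 0.29, so t = min(1, 0.29) = 0.29.
Check: 1.00 & 0.29 = max(0, 0.29) = 0.29 ≤ 0.29.

0.29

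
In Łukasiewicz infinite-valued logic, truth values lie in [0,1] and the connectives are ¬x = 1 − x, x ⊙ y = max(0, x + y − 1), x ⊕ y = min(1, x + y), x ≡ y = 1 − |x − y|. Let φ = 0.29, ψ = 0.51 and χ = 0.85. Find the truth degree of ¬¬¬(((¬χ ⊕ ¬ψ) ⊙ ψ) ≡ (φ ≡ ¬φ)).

0.43

¬χ = 1 − 0.85 = 0.15
¬ψ = 1 − 0.51 = 0.49
¬χ ⊕ ¬ψ = min(1, 0.15 + 0.49) = min(1, 0.64) = 0.64
(¬χ ⊕ ¬ψ) ⊙ ψ = max(0, 0.64 + 0.51 − 1) = max(0, 0.15) = 0.15
¬φ = 1 − 0.29 = 0.71
φ ≡ ¬φ = 1 − |0.29 − 0.71| = 1 − 0.42 = 0.58
((¬χ ⊕ ¬ψ) ⊙ ψ) ≡ (φ ≡ ¬φ) = 1 − |0.15 − 0.58| = 1 − 0.43 = 0.57
¬(((¬χ ⊕ ¬ψ) ⊙ ψ) ≡ (φ ≡ ¬φ)) = 1 − 0.57 = 0.43
¬¬(((¬χ ⊕ ¬ψ) ⊙ ψ) ≡ (φ ≡ ¬φ)) = 1 − 0.43 = 0.57
¬¬¬(((¬χ ⊕ ¬ψ) ⊙ ψ) ≡ (φ ≡ ¬φ)) = 1 − 0.57 = 0.43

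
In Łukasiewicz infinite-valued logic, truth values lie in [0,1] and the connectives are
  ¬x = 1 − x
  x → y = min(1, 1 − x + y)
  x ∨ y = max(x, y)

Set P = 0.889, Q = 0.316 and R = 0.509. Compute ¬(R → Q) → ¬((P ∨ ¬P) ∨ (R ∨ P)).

0.918

R → Q = min(1, 1 − 0.509 + 0.316) = min(1, 0.807) = 0.807
¬(R → Q) = 1 − 0.807 = 0.193
¬P = 1 − 0.889 = 0.111
P ∨ ¬P = max(0.889, 0.111) = 0.889
R ∨ P = max(0.509, 0.889) = 0.889
(P ∨ ¬P) ∨ (R ∨ P) = max(0.889, 0.889) = 0.889
¬((P ∨ ¬P) ∨ (R ∨ P)) = 1 − 0.889 = 0.111
¬(R → Q) → ¬((P ∨ ¬P) ∨ (R ∨ P)) = min(1, 1 − 0.193 + 0.111) = min(1, 0.918) = 0.918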